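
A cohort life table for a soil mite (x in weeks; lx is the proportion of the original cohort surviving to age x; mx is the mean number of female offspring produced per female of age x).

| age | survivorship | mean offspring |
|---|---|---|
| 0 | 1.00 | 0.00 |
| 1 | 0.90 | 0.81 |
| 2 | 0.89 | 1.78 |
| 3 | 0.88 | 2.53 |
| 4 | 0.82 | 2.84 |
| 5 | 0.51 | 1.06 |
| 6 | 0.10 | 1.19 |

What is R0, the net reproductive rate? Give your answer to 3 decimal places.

7.528

lx·mx by age: 0, 0.729, 1.5842, 2.2264, 2.3288, 0.5406, 0.119
R0 = Σ lx·mx = 7.528 → 7.528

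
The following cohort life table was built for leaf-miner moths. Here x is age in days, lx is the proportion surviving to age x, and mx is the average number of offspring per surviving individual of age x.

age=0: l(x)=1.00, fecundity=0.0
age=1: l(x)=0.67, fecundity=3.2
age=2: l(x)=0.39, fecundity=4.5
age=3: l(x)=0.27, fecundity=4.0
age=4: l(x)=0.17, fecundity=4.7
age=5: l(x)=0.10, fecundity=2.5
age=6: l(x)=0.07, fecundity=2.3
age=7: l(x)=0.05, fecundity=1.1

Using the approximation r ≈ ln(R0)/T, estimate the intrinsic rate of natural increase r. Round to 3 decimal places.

0.778

R0 = Σ lx·mx = 0 + 2.144 + 1.755 + 1.08 + 0.799 + 0.25 + 0.161 + 0.055 = 6.244
Σ x·lx·mx = 14.691; T = 14.691/6.244 = 2.35282…
r ≈ ln(R0)/T = ln(6.244)/2.35282… = 0.77848… → 0.778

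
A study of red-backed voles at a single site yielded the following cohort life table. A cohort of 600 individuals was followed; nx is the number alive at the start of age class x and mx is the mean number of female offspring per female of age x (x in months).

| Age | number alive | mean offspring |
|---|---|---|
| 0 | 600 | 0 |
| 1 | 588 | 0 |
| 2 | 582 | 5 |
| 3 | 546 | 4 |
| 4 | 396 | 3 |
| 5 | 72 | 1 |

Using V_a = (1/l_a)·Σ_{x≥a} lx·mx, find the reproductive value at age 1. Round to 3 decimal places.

lx = nx/n0 = nx/600: 1, 0.98, 0.97, 0.91, 0.66, 0.12
lx·mx for x ≥ 1: 0, 4.85, 3.64, 1.98, 0.12 → sum = 10.59
V_1 = 10.59 / l_1 = 10.59 / 0.98 = 10.806122… → 10.806

10.806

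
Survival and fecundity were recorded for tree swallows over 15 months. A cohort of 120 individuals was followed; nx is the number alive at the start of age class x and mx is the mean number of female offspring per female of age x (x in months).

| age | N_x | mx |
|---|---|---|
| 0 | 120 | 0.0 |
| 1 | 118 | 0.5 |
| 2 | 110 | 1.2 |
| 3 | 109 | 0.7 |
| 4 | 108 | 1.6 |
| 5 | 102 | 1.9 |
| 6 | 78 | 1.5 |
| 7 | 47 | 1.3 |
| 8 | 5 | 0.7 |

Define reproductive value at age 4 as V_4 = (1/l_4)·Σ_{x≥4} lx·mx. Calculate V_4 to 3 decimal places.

lx = nx/n0 = nx/120: 1, 0.98333…, 0.91667…, 0.90833…, 0.9, 0.85, 0.65, 0.39167…, 0.04167…
lx·mx for x ≥ 4: 1.44, 1.615, 0.975, 0.509167…, 0.029167… → sum = 4.568333…
V_4 = 4.568333… / l_4 = 4.568333… / 0.9 = 5.075926… → 5.076

5.076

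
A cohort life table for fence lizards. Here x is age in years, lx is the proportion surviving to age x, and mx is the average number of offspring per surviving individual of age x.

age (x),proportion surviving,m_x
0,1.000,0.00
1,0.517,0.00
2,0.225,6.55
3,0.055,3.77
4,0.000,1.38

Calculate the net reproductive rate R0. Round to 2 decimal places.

lx·mx by age: 0, 0, 1.47375, 0.20735, 0
R0 = Σ lx·mx = 1.6811 → 1.68

1.68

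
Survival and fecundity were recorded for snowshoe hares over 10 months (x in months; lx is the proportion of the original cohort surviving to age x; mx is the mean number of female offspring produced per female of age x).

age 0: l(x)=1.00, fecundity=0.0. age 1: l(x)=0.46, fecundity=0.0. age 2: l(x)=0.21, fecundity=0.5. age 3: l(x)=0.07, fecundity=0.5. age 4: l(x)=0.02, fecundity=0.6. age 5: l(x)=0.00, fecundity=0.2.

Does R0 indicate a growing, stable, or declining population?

declining

R0 = Σ lx·mx = 0 + 0 + 0.105 + 0.035 + 0.012 + 0 = 0.152
R0 < 1, so the population is declining.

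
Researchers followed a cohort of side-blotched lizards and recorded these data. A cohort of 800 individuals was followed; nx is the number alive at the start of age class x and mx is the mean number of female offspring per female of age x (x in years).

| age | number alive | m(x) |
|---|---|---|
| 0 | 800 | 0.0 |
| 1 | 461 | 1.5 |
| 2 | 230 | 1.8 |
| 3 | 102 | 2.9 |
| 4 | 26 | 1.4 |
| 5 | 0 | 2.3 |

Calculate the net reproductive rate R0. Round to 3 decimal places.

lx = nx/n0 = nx/800: 1, 0.57625, 0.2875, 0.1275, 0.0325, 0
lx·mx by age: 0, 0.864375, 0.5175, 0.36975, 0.0455, 0
R0 = Σ lx·mx = 1.797125 → 1.797

1.797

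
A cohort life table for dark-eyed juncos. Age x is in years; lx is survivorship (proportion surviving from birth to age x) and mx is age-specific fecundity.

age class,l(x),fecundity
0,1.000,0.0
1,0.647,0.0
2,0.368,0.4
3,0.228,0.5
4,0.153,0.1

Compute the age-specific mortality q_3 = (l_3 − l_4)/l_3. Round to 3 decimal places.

0.329

q_3 = (l_3 − l_4) / l_3 = (0.228 − 0.153) / 0.228
     = 0.075 / 0.228 = 0.328947… → 0.329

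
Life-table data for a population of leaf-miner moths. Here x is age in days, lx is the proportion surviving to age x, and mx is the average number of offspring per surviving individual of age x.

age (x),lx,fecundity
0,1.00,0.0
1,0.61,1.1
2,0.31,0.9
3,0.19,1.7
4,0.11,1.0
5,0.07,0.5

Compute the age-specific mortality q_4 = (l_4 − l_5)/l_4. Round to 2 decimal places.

0.36

q_4 = (l_4 − l_5) / l_4 = (0.11 − 0.07) / 0.11
     = 0.04 / 0.11 = 0.363636… → 0.36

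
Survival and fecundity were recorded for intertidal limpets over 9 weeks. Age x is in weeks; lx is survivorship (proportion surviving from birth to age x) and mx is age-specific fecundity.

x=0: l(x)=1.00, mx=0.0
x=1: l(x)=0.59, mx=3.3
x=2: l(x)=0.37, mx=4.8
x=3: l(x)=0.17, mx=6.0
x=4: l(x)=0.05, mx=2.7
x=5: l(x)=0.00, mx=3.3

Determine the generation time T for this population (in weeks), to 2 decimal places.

1.87

lx·mx: 0, 1.947, 1.776, 1.02, 0.135, 0 → R0 = 4.878
x·lx·mx: 0, 1.947, 3.552, 3.06, 0.54, 0 → Σ = 9.099
T = 9.099 / 4.878 = 1.865314… → 1.87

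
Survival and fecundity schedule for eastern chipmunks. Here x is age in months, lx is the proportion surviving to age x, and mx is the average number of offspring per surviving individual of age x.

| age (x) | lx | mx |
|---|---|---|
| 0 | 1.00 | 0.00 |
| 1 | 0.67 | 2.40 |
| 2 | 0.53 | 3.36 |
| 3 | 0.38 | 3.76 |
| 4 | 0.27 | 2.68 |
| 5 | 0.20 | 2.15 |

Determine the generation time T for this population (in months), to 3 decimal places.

lx·mx: 0, 1.608, 1.7808, 1.4288, 0.7236, 0.43 → R0 = 5.9712
x·lx·mx: 0, 1.608, 3.5616, 4.2864, 2.8944, 2.15 → Σ = 14.5004
T = 14.5004 / 5.9712 = 2.42839… → 2.428

2.428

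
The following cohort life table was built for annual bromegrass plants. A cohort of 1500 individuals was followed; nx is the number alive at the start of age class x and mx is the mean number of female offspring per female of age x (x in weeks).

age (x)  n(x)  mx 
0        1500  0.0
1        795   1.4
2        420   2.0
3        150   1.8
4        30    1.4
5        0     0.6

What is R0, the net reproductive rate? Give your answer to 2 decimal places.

1.51

lx = nx/n0 = nx/1500: 1, 0.53, 0.28, 0.1, 0.02, 0
lx·mx by age: 0, 0.742, 0.56, 0.18, 0.028, 0
R0 = Σ lx·mx = 1.51 → 1.51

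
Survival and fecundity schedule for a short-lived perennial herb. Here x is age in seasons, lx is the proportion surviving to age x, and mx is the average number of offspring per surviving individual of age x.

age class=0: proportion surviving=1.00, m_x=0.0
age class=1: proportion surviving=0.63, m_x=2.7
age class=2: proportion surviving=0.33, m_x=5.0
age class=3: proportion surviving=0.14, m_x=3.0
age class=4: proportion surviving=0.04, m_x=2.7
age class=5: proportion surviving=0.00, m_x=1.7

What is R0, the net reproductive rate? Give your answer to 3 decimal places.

3.879

lx·mx by age: 0, 1.701, 1.65, 0.42, 0.108, 0
R0 = Σ lx·mx = 3.879 → 3.879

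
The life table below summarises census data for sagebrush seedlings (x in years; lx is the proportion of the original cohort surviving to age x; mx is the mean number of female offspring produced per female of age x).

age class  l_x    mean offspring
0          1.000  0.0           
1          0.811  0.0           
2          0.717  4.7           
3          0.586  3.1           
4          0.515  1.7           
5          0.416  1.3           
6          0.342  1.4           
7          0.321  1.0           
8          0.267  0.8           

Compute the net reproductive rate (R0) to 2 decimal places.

7.62

lx·mx by age: 0, 0, 3.3699, 1.8166, 0.8755, 0.5408, 0.4788, 0.321, 0.2136
R0 = Σ lx·mx = 7.6162 → 7.62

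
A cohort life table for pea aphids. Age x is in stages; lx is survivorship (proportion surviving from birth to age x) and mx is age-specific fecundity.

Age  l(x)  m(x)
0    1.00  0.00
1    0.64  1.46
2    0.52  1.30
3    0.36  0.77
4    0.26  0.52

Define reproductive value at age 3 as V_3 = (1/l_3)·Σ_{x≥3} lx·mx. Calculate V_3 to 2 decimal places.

1.15

lx·mx for x ≥ 3: 0.2772, 0.1352 → sum = 0.4124
V_3 = 0.4124 / l_3 = 0.4124 / 0.36 = 1.145556… → 1.15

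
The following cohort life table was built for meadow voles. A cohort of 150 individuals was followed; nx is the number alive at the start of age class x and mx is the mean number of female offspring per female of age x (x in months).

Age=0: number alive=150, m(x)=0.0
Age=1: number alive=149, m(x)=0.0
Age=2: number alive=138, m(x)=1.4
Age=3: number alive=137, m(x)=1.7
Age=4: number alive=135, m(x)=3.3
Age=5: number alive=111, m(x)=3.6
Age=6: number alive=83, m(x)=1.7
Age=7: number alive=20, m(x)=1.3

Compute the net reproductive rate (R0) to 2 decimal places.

lx = nx/n0 = nx/150: 1, 0.99333…, 0.92, 0.91333…, 0.9, 0.74, 0.55333…, 0.13333…
lx·mx by age: 0, 0, 1.288, 1.552667…, 2.97, 2.664, 0.940667…, 0.173333…
R0 = Σ lx·mx = 9.588667… → 9.59

9.59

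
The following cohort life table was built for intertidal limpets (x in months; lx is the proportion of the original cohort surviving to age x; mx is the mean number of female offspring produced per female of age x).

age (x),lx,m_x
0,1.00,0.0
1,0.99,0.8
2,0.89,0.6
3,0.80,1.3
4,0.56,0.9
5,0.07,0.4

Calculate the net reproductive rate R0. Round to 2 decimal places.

2.90

lx·mx by age: 0, 0.792, 0.534, 1.04, 0.504, 0.028
R0 = Σ lx·mx = 2.898 → 2.90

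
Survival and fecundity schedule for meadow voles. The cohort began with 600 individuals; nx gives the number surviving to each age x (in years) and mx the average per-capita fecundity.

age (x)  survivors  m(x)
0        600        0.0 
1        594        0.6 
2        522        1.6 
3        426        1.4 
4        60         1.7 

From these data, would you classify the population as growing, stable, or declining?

growing

lx = nx/n0 = nx/600: 1, 0.99, 0.87, 0.71, 0.1
R0 = Σ lx·mx = 0 + 0.594 + 1.392 + 0.994 + 0.17 = 3.15
R0 > 1, so the population is growing.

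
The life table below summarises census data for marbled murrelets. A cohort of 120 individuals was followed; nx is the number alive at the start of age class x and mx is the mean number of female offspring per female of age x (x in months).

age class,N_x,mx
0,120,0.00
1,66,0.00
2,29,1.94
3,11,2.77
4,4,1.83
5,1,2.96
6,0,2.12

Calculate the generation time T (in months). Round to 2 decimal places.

lx = nx/n0 = nx/120: 1, 0.55, 0.24167…, 0.09167…, 0.03333…, 0.00833…, 0
lx·mx: 0, 0, 0.468833…, 0.253917…, 0.061…, 0.024667…, 0 → R0 = 0.808417…
x·lx·mx: 0, 0, 0.937667…, 0.76175…, 0.244…, 0.123333…, 0 → Σ = 2.06675…
T = 2.06675… / 0.808417… = 2.556541… → 2.56

2.56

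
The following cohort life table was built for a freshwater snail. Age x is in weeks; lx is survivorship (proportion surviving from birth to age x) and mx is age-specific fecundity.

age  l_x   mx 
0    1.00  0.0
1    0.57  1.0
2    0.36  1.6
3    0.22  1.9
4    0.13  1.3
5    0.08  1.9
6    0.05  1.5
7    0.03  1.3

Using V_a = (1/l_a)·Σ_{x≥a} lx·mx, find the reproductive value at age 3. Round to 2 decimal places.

3.88

lx·mx for x ≥ 3: 0.418, 0.169, 0.152, 0.075, 0.039 → sum = 0.853
V_3 = 0.853 / l_3 = 0.853 / 0.22 = 3.877273… → 3.88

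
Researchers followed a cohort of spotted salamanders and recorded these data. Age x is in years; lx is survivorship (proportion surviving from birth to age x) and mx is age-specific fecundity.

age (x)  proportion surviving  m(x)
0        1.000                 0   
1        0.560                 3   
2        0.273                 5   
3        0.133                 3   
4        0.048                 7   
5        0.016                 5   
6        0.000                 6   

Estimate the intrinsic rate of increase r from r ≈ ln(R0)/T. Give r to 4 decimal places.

R0 = Σ lx·mx = 0 + 1.68 + 1.365 + 0.399 + 0.336 + 0.08 + 0 = 3.86
Σ x·lx·mx = 7.351; T = 7.351/3.86 = 1.9044…
r ≈ ln(R0)/T = ln(3.86)/1.9044… = 0.709233… → 0.7092

0.7092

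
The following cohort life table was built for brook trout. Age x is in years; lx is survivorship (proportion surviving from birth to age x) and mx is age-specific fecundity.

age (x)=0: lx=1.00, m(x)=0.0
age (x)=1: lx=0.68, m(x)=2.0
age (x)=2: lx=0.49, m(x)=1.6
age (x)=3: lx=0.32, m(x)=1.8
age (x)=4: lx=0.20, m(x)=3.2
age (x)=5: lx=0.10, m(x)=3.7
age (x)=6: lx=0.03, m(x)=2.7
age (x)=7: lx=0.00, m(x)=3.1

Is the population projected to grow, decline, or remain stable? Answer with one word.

R0 = Σ lx·mx = 0 + 1.36 + 0.784 + 0.576 + 0.64 + 0.37 + 0.081 + 0 = 3.811
R0 > 1, so the population is growing.

growing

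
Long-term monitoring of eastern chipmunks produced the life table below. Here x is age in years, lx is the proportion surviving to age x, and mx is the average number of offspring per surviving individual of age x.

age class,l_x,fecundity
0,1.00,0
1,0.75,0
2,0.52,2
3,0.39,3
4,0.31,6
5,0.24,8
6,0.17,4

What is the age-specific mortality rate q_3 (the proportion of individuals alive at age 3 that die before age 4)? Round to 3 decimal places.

q_3 = (l_3 − l_4) / l_3 = (0.39 − 0.31) / 0.39
     = 0.08 / 0.39 = 0.205128… → 0.205

0.205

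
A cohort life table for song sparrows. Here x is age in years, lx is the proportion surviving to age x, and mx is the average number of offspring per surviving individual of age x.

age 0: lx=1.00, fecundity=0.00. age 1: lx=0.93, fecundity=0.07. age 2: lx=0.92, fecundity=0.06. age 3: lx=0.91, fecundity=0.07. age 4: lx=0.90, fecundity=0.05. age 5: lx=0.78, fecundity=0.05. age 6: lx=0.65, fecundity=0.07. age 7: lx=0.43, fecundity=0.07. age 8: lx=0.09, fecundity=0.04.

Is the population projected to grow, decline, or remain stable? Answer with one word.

R0 = Σ lx·mx = 0 + 0.0651 + 0.0552 + 0.0637 + 0.045 + 0.039 + 0.0455 + 0.0301 + 0.0036 = 0.3472
R0 < 1, so the population is declining.

declining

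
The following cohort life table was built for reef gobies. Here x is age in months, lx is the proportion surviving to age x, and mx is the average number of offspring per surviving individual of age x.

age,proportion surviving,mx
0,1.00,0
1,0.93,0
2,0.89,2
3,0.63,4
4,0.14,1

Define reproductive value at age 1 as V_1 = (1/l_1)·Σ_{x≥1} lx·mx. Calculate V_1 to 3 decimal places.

4.774

lx·mx for x ≥ 1: 0, 1.78, 2.52, 0.14 → sum = 4.44
V_1 = 4.44 / l_1 = 4.44 / 0.93 = 4.774194… → 4.774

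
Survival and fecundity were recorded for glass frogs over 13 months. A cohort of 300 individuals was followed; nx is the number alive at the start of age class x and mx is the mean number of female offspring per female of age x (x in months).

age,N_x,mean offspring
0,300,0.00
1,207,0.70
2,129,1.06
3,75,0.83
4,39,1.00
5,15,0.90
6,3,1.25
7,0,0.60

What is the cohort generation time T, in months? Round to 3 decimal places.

lx = nx/n0 = nx/300: 1, 0.69, 0.43, 0.25, 0.13, 0.05, 0.01, 0
lx·mx: 0, 0.483, 0.4558, 0.2075, 0.13, 0.045, 0.0125, 0 → R0 = 1.3338
x·lx·mx: 0, 0.483, 0.9116, 0.6225, 0.52, 0.225, 0.075, 0 → Σ = 2.8371
T = 2.8371 / 1.3338 = 2.127081… → 2.127

2.127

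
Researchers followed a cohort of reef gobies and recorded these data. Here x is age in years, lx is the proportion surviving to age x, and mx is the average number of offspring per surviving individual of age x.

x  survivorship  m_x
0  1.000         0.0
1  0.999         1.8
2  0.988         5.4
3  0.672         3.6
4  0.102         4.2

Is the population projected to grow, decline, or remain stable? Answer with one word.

growing

R0 = Σ lx·mx = 0 + 1.7982 + 5.3352 + 2.4192 + 0.4284 = 9.981
R0 > 1, so the population is growing.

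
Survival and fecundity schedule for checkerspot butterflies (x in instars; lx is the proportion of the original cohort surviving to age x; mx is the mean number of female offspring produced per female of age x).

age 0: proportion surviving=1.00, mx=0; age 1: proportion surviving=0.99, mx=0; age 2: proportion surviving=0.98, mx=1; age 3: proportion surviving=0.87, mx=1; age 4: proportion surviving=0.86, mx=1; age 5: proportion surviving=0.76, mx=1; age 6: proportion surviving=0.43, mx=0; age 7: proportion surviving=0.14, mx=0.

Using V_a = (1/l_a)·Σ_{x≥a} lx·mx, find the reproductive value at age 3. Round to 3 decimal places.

2.862

lx·mx for x ≥ 3: 0.87, 0.86, 0.76, 0, 0 → sum = 2.49
V_3 = 2.49 / l_3 = 2.49 / 0.87 = 2.862069… → 2.862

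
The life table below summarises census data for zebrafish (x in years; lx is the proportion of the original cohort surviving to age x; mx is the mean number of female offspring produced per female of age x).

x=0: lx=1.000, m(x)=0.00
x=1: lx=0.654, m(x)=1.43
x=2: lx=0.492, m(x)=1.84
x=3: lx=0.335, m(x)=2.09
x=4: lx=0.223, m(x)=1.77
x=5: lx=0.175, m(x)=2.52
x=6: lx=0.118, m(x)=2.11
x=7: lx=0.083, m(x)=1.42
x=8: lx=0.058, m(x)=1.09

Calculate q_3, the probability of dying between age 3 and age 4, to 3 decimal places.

q_3 = (l_3 − l_4) / l_3 = (0.335 − 0.223) / 0.335
     = 0.112 / 0.335 = 0.334328… → 0.334

0.334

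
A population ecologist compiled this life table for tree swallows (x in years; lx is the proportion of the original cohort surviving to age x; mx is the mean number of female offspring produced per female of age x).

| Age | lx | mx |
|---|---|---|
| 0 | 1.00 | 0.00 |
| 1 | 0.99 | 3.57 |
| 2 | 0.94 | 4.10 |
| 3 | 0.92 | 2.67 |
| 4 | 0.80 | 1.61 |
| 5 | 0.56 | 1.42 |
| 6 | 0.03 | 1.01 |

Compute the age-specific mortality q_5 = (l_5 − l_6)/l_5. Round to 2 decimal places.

q_5 = (l_5 − l_6) / l_5 = (0.56 − 0.03) / 0.56
     = 0.53 / 0.56 = 0.946429… → 0.95

0.95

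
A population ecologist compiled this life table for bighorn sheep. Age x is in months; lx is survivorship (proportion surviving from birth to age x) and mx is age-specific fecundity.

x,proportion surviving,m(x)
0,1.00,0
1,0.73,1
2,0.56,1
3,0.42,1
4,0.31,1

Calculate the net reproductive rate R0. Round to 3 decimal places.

lx·mx by age: 0, 0.73, 0.56, 0.42, 0.31
R0 = Σ lx·mx = 2.02 → 2.020

2.020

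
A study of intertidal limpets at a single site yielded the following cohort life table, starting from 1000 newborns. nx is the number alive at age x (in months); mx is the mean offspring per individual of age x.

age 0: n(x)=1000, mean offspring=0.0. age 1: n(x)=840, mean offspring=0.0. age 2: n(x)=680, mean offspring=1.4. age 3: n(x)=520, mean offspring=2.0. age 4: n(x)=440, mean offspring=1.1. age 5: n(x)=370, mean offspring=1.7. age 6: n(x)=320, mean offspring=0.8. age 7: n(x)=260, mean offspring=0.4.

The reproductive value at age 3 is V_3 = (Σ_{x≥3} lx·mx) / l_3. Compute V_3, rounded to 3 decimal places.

lx = nx/n0 = nx/1000: 1, 0.84, 0.68, 0.52, 0.44, 0.37, 0.32, 0.26
lx·mx for x ≥ 3: 1.04, 0.484, 0.629, 0.256, 0.104 → sum = 2.513
V_3 = 2.513 / l_3 = 2.513 / 0.52 = 4.832692… → 4.833

4.833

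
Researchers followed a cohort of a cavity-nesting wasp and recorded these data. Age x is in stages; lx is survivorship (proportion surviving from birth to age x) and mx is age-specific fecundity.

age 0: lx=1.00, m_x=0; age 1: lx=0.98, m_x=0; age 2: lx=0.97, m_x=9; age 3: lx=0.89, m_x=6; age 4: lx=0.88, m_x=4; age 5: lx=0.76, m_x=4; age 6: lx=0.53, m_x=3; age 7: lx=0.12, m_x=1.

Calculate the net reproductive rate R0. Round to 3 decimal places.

lx·mx by age: 0, 0, 8.73, 5.34, 3.52, 3.04, 1.59, 0.12
R0 = Σ lx·mx = 22.34 → 22.340

22.340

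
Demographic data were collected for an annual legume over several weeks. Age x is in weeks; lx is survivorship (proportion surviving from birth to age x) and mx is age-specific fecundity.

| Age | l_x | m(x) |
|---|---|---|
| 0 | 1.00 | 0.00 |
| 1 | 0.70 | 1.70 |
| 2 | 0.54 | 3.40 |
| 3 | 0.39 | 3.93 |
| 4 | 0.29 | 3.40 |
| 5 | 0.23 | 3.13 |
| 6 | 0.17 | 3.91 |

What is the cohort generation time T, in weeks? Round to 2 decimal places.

3.03

lx·mx: 0, 1.19, 1.836, 1.5327, 0.986, 0.7199, 0.6647 → R0 = 6.9293
x·lx·mx: 0, 1.19, 3.672, 4.5981, 3.944, 3.5995, 3.9882 → Σ = 20.9918
T = 20.9918 / 6.9293 = 3.029426… → 3.03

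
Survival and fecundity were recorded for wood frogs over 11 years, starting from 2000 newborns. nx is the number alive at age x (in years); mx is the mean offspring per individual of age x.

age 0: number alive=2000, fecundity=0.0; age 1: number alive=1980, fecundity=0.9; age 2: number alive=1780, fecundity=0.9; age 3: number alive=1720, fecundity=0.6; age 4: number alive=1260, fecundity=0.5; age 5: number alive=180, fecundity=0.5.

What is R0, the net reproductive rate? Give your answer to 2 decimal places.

2.57

lx = nx/n0 = nx/2000: 1, 0.99, 0.89, 0.86, 0.63, 0.09
lx·mx by age: 0, 0.891, 0.801, 0.516, 0.315, 0.045
R0 = Σ lx·mx = 2.568 → 2.57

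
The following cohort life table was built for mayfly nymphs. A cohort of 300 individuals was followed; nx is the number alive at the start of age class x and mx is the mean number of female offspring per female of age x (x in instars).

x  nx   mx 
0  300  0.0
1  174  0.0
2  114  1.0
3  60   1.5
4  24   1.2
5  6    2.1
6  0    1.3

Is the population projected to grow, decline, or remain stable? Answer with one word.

lx = nx/n0 = nx/300: 1, 0.58, 0.38, 0.2, 0.08, 0.02, 0
R0 = Σ lx·mx = 0 + 0 + 0.38 + 0.3 + 0.096 + 0.042 + 0 = 0.818
R0 < 1, so the population is declining.

declining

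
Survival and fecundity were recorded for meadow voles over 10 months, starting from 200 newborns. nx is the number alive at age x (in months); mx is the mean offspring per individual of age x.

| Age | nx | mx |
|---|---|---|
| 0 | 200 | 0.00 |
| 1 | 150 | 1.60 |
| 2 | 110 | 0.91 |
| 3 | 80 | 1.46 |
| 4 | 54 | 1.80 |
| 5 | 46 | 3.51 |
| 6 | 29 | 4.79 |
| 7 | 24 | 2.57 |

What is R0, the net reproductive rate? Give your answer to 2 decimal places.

lx = nx/n0 = nx/200: 1, 0.75, 0.55, 0.4, 0.27, 0.23, 0.145, 0.12
lx·mx by age: 0, 1.2, 0.5005, 0.584, 0.486, 0.8073, 0.69455, 0.3084
R0 = Σ lx·mx = 4.58075 → 4.58

4.58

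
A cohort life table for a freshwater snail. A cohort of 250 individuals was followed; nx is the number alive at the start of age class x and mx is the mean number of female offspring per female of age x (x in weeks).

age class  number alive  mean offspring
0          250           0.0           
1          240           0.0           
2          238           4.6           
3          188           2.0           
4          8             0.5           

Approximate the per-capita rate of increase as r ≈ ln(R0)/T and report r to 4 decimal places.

0.7852

lx = nx/n0 = nx/250: 1, 0.96, 0.952, 0.752, 0.032
R0 = Σ lx·mx = 0 + 0 + 4.3792 + 1.504 + 0.016 = 5.8992
Σ x·lx·mx = 13.3344; T = 13.3344/5.8992 = 2.26037…
r ≈ ln(R0)/T = ln(5.8992)/2.26037… = 0.785187… → 0.7852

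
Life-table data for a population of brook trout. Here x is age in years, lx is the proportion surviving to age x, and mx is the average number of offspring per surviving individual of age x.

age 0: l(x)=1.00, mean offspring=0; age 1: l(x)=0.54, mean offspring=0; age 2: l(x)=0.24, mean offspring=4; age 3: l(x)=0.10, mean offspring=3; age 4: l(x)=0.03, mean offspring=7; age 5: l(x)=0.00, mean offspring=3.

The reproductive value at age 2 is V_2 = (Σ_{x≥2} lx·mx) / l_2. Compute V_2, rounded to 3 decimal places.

6.125

lx·mx for x ≥ 2: 0.96, 0.3, 0.21, 0 → sum = 1.47
V_2 = 1.47 / l_2 = 1.47 / 0.24 = 6.125 → 6.125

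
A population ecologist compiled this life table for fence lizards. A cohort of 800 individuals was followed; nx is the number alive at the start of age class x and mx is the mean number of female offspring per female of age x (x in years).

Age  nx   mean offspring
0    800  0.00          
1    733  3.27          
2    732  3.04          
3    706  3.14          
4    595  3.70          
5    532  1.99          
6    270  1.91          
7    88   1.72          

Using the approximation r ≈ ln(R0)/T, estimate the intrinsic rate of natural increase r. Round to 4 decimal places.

lx = nx/n0 = nx/800: 1, 0.91625, 0.915, 0.8825, 0.74375, 0.665, 0.3375, 0.11
R0 = Σ lx·mx = 0 + 2.99614… + 2.7816 + 2.77105… + 2.75188… + 1.32335 + 0.64463… + 0.1892 = 13.457838…
Σ x·lx·mx = 39.688888…; T = 39.688888…/13.457838… = 2.94913…
r ≈ ln(R0)/T = ln(13.457838…)/2.94913… = 0.881468… → 0.8815

0.8815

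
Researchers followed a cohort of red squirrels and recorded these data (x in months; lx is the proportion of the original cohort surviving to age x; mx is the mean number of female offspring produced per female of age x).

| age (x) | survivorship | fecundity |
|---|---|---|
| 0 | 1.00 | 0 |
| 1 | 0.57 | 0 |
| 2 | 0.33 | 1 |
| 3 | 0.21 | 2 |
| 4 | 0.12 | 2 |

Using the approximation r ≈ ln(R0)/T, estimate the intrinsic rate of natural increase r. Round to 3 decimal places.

R0 = Σ lx·mx = 0 + 0 + 0.33 + 0.42 + 0.24 = 0.99
Σ x·lx·mx = 2.88; T = 2.88/0.99 = 2.90909…
r ≈ ln(R0)/T = ln(0.99)/2.90909… = -0.00345… → -0.003

-0.003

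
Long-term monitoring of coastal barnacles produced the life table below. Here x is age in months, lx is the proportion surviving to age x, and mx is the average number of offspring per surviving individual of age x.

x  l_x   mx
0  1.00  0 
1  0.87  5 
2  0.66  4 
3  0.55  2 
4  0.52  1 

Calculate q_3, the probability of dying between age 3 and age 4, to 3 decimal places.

q_3 = (l_3 − l_4) / l_3 = (0.55 − 0.52) / 0.55
     = 0.03 / 0.55 = 0.054545… → 0.055

0.055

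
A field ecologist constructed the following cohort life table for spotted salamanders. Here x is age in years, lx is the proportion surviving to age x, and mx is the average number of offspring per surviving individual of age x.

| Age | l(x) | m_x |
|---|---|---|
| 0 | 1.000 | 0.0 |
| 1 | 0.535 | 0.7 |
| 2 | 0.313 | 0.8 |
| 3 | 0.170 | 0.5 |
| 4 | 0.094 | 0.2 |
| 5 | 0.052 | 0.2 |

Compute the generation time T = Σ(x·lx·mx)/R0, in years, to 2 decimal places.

1.70

lx·mx: 0, 0.3745, 0.2504, 0.085, 0.0188, 0.0104 → R0 = 0.7391
x·lx·mx: 0, 0.3745, 0.5008, 0.255, 0.0752, 0.052 → Σ = 1.2575
T = 1.2575 / 0.7391 = 1.701394… → 1.70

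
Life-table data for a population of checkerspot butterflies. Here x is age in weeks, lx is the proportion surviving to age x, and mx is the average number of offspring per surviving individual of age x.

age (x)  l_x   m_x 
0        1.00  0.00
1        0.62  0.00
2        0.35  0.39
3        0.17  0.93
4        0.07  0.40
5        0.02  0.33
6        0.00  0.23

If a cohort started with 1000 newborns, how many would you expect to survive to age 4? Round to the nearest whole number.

Expected survivors = N0 · l_4 = 1000 × 0.07 = 70 → 70

70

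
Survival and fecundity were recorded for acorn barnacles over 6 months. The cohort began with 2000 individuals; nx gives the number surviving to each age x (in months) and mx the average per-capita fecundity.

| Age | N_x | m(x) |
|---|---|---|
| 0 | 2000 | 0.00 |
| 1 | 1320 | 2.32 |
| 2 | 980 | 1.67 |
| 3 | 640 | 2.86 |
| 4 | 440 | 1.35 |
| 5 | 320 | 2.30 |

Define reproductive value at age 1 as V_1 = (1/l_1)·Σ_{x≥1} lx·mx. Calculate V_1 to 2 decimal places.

5.95

lx = nx/n0 = nx/2000: 1, 0.66, 0.49, 0.32, 0.22, 0.16
lx·mx for x ≥ 1: 1.5312, 0.8183, 0.9152, 0.297, 0.368 → sum = 3.9297
V_1 = 3.9297 / l_1 = 3.9297 / 0.66 = 5.954091… → 5.95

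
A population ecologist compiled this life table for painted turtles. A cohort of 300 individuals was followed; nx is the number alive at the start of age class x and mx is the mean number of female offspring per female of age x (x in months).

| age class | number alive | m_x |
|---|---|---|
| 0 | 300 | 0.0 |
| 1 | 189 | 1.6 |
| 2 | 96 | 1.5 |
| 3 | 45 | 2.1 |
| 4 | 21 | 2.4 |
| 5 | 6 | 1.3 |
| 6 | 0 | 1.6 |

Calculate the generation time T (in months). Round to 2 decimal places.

lx = nx/n0 = nx/300: 1, 0.63, 0.32, 0.15, 0.07, 0.02, 0
lx·mx: 0, 1.008, 0.48, 0.315, 0.168, 0.026, 0 → R0 = 1.997
x·lx·mx: 0, 1.008, 0.96, 0.945, 0.672, 0.13, 0 → Σ = 3.715
T = 3.715 / 1.997 = 1.86029… → 1.86

1.86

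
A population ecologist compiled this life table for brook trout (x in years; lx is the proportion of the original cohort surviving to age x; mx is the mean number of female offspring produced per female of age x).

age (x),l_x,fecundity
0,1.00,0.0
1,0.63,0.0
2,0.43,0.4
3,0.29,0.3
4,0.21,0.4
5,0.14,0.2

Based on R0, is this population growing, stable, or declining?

declining

R0 = Σ lx·mx = 0 + 0 + 0.172 + 0.087 + 0.084 + 0.028 = 0.371
R0 < 1, so the population is declining.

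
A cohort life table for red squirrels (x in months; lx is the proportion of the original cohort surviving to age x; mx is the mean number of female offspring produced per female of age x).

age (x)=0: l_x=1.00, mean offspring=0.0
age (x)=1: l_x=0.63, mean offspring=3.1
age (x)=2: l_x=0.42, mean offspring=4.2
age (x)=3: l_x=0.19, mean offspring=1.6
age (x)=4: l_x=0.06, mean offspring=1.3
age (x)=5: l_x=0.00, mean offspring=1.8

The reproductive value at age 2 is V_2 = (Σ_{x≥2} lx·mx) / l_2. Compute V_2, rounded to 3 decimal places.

lx·mx for x ≥ 2: 1.764, 0.304, 0.078, 0 → sum = 2.146
V_2 = 2.146 / l_2 = 2.146 / 0.42 = 5.109524… → 5.110

5.110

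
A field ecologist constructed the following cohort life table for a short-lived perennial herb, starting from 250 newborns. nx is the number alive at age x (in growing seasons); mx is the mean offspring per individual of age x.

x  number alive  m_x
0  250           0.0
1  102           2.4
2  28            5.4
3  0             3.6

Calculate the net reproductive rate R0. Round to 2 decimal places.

1.58

lx = nx/n0 = nx/250: 1, 0.408, 0.112, 0
lx·mx by age: 0, 0.9792, 0.6048, 0
R0 = Σ lx·mx = 1.584 → 1.58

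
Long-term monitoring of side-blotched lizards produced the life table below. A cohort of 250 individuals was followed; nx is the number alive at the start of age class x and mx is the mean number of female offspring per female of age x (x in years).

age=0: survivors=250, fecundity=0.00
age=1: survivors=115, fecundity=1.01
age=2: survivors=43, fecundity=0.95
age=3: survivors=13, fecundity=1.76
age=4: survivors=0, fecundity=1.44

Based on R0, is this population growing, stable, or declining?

declining

lx = nx/n0 = nx/250: 1, 0.46, 0.172, 0.052, 0
R0 = Σ lx·mx = 0 + 0.4646 + 0.1634 + 0.09152 + 0 = 0.71952
R0 < 1, so the population is declining.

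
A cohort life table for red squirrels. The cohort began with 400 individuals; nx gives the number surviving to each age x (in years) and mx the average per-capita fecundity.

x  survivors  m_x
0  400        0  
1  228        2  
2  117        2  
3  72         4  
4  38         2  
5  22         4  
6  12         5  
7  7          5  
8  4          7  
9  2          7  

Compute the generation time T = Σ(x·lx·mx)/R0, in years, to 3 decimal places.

lx = nx/n0 = nx/400: 1, 0.57, 0.2925, 0.18, 0.095, 0.055, 0.03, 0.0175, 0.01, 0.005
lx·mx: 0, 1.14, 0.585, 0.72, 0.19, 0.22, 0.15, 0.0875, 0.07, 0.035 → R0 = 3.1975
x·lx·mx: 0, 1.14, 1.17, 2.16, 0.76, 1.1, 0.9, 0.6125, 0.56, 0.315 → Σ = 8.7175
T = 8.7175 / 3.1975 = 2.726349… → 2.726

2.726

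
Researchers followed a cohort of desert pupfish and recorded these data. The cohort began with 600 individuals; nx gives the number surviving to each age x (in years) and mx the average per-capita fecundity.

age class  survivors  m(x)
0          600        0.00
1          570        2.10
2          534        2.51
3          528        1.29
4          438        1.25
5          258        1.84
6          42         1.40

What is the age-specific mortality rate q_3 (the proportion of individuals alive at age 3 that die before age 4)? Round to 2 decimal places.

0.17

lx = nx/n0 = nx/600: 1, 0.95, 0.89, 0.88, 0.73, 0.43, 0.07
q_3 = (l_3 − l_4) / l_3 = (0.88 − 0.73) / 0.88
     = 0.15 / 0.88 = 0.170455… → 0.17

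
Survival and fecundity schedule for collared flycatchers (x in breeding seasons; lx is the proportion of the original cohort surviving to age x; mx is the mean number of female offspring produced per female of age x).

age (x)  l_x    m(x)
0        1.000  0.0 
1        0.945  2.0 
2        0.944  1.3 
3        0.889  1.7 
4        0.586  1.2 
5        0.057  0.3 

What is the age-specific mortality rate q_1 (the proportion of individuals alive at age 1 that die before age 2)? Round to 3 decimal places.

0.001

q_1 = (l_1 − l_2) / l_1 = (0.945 − 0.944) / 0.945
     = 0.001 / 0.945 = 0.001058… → 0.001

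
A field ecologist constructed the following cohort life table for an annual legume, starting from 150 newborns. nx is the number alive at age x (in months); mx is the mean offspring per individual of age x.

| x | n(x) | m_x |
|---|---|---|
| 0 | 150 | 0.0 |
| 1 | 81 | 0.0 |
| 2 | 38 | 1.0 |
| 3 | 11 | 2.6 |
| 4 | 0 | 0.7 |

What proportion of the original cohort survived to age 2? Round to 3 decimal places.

l_2 = n_2/n_0 = 38/150 = 0.253333… → 0.253

0.253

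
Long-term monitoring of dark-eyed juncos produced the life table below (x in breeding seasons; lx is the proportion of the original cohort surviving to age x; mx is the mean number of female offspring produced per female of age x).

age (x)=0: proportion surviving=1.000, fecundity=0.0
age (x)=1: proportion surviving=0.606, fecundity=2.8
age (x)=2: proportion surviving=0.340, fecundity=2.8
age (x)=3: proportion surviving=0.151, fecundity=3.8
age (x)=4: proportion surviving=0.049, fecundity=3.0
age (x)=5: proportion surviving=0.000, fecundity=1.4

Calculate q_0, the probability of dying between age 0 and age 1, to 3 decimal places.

0.394

q_0 = (l_0 − l_1) / l_0 = (1 − 0.606) / 1
     = 0.394 / 1 = 0.394 → 0.394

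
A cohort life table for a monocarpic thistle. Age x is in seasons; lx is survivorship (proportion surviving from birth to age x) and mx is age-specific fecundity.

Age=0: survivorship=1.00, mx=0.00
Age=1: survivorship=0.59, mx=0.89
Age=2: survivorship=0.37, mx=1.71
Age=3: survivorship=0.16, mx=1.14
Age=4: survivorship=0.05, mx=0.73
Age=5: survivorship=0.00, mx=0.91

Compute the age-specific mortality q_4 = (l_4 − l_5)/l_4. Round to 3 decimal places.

1.000

q_4 = (l_4 − l_5) / l_4 = (0.05 − 0) / 0.05
     = 0.05 / 0.05 = 1 → 1.000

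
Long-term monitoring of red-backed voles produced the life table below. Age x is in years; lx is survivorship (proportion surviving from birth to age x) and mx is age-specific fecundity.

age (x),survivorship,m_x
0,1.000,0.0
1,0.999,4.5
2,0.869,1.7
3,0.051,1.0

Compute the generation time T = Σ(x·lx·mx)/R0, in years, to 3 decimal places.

1.262

lx·mx: 0, 4.4955, 1.4773, 0.051 → R0 = 6.0238
x·lx·mx: 0, 4.4955, 2.9546, 0.153 → Σ = 7.6031
T = 7.6031 / 6.0238 = 1.262177… → 1.262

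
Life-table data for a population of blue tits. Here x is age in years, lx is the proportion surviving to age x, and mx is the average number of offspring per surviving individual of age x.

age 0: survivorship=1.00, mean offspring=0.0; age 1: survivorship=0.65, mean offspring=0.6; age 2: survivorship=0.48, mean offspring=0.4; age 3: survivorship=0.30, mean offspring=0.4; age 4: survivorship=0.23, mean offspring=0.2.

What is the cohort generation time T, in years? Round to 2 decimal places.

1.76

lx·mx: 0, 0.39, 0.192, 0.12, 0.046 → R0 = 0.748
x·lx·mx: 0, 0.39, 0.384, 0.36, 0.184 → Σ = 1.318
T = 1.318 / 0.748 = 1.762032… → 1.76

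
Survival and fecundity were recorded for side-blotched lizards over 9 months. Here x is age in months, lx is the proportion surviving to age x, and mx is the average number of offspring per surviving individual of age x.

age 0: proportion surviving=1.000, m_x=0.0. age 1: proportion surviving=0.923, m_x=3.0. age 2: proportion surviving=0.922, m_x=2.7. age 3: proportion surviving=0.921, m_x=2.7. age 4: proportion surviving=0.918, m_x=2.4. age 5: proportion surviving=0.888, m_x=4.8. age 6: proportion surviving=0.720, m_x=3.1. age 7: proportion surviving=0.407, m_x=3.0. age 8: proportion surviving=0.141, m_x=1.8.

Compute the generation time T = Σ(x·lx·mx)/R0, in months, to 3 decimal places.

lx·mx: 0, 2.769, 2.4894, 2.4867, 2.2032, 4.2624, 2.232, 1.221, 0.2538 → R0 = 17.9175
x·lx·mx: 0, 2.769, 4.9788, 7.4601, 8.8128, 21.312, 13.392, 8.547, 2.0304 → Σ = 69.3021
T = 69.3021 / 17.9175 = 3.867844… → 3.868

3.868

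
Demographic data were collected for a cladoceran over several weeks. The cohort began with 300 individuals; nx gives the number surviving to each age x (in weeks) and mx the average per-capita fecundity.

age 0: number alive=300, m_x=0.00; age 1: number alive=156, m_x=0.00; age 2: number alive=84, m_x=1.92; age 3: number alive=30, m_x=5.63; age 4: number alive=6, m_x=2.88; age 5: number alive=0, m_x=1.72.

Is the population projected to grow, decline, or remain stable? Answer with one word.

lx = nx/n0 = nx/300: 1, 0.52, 0.28, 0.1, 0.02, 0
R0 = Σ lx·mx = 0 + 0 + 0.5376 + 0.563 + 0.0576 + 0 = 1.1582
R0 > 1, so the population is growing.

growing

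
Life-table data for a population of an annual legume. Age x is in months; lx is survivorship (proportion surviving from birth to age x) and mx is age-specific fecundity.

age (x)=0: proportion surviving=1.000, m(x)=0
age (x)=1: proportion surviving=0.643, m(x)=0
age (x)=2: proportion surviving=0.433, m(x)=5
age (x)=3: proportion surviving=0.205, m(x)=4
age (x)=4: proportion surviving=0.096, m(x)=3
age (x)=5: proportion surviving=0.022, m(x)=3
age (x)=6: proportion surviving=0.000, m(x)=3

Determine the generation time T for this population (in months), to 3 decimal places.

2.477

lx·mx: 0, 0, 2.165, 0.82, 0.288, 0.066, 0 → R0 = 3.339
x·lx·mx: 0, 0, 4.33, 2.46, 1.152, 0.33, 0 → Σ = 8.272
T = 8.272 / 3.339 = 2.477388… → 2.477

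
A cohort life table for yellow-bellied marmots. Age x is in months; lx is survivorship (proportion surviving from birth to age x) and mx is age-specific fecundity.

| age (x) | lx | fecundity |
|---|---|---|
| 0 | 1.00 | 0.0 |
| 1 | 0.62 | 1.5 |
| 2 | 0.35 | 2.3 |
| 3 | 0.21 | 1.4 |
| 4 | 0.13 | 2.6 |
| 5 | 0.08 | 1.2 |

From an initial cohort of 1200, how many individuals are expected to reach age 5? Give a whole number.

Expected survivors = N0 · l_5 = 1200 × 0.08 = 96 → 96

96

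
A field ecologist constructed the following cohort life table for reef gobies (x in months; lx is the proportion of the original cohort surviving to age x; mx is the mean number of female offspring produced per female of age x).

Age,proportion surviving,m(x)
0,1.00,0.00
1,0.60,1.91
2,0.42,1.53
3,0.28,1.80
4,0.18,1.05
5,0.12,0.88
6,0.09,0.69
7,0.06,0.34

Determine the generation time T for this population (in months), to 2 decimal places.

lx·mx: 0, 1.146, 0.6426, 0.504, 0.189, 0.1056, 0.0621, 0.0204 → R0 = 2.6697
x·lx·mx: 0, 1.146, 1.2852, 1.512, 0.756, 0.528, 0.3726, 0.1428 → Σ = 5.7426
T = 5.7426 / 2.6697 = 2.151028… → 2.15

2.15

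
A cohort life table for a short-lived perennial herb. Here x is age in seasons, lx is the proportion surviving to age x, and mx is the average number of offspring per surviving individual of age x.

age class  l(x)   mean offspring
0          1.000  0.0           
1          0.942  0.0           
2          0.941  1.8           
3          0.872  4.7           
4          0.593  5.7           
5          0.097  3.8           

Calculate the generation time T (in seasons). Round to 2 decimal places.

lx·mx: 0, 0, 1.6938, 4.0984, 3.3801, 0.3686 → R0 = 9.5409
x·lx·mx: 0, 0, 3.3876, 12.2952, 13.5204, 1.843 → Σ = 31.0462
T = 31.0462 / 9.5409 = 3.254012… → 3.25

3.25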